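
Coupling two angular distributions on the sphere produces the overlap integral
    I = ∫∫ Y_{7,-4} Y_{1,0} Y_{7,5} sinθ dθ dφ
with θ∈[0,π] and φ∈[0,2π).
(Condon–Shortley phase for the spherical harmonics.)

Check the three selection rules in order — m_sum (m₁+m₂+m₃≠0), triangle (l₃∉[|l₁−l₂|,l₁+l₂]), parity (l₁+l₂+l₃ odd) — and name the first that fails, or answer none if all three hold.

m_sum

Σmᵢ = 1  ✗
l₃∈[|l₁−l₂|,l₁+l₂]=[6,8], have l₃=7
Σlᵢ = 15 ⇒ odd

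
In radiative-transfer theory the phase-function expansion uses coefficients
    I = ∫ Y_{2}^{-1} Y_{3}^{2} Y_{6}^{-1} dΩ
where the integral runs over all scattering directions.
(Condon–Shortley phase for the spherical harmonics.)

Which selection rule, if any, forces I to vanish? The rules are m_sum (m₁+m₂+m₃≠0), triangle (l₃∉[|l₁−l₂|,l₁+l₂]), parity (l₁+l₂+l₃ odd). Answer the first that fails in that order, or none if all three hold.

Σmᵢ = 0  ✓
l₃∈[|l₁−l₂|,l₁+l₂]=[1,5], have l₃=6  ✗
Σlᵢ = 11 ⇒ odd

triangle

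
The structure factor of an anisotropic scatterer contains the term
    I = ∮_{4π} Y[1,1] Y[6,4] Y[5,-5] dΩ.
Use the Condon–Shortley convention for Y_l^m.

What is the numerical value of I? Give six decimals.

0.040859

Checks pass: Σm=0; 12 even; l₃=5∈[5,7].
(2·1+1)(2·6+1)(2·5+1) = 429
Δ: 2! 0! 10! / 13! → 1/858
sum: t=1:−1/14400 = -1/14400
3j²(1 6 5; 0 0 0) = Δ·Π!·Σ² = 6/143  (sign +1)
sum: t=0:+1/7257600 = 1/7257600
3j²(1 6 5; 1 4 -5) = Δ·Π!·Σ² = 1/858  (sign +1)
combine: 4πI² = 429·6/143·1/858 = 3/143
take √, sign +1: I = 0.04085899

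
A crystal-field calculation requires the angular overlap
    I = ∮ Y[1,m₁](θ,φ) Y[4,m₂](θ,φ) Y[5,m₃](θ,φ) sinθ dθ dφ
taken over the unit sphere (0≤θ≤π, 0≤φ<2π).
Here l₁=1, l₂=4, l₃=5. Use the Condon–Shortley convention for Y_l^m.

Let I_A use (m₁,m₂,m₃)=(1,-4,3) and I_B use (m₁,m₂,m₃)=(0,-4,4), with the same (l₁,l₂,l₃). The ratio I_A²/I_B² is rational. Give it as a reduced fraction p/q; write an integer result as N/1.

l's match ⇒ only the (l;m) 3-j factors differ between A and B.
A: triangle coeff Δ(1,4,5) = 1/495; Σ_t [0,0]: t=0:+1/80640 = 1/80640; (3j)²=1/495 [(1 4 5; 1 -4 3)], sign=+1
B: triangle coeff Δ(1,4,5) = 1/495; Σ_t [0,0]: t=0:+1/40320 = 1/40320; (3j)²=1/55 [(1 4 5; 0 -4 4)], sign=-1
I_A²/I_B² = (1/495)/(1/55) = 1/9

1/9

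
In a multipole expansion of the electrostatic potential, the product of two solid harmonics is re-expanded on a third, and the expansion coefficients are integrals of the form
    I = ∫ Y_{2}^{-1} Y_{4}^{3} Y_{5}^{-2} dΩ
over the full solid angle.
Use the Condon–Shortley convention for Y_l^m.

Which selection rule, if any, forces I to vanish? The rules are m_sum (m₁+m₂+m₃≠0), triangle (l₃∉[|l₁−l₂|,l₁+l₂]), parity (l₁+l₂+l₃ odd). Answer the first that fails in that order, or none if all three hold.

m₁+m₂+m₃ = -1 + 3 − 2 = 0  ✓
triangle: |2−4|=2 ≤ l₃=5 ≤ 2+4=6  ✓
parity: l₁+l₂+l₃ = 11 is odd  ✗

parity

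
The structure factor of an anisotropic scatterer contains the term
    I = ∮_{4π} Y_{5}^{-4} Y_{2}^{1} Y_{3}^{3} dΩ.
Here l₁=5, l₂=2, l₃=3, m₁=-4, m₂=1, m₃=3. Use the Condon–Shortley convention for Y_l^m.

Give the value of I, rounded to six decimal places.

Rules hold: Σm=0, L=10 even, 3≤3≤7.
N = 11·5·7 = 385
Δ = 4!·6!·0!/11! = 1/2310
Racah Σ t=2..2: t=2:+1/144 = 1/144
⇒ 3j(5 2 3; 0 0 0)² = 10/231, sgn -1
Racah Σ t=3..3: t=3:−1/4320 = -1/4320
⇒ 3j(5 2 3; -4 1 3)² = 2/55, sgn -1
4πI² = N·(3j₀)²·(3jₘ)² = 20/33
I = +1·√(0.606061/4π) = 0.21961050

0.219610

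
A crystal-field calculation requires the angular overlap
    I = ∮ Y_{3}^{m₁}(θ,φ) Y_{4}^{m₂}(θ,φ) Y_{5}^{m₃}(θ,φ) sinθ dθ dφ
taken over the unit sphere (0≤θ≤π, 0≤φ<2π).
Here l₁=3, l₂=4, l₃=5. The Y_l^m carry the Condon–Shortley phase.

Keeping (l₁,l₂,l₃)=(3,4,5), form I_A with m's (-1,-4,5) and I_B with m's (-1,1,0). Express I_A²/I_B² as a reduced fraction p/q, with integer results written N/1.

Same 3,4,5: normalisation and zero-m 3j drop out of the ratio.
A: Δ: 2! 4! 6! / 13! → 1/180180; sum: t=0:+1/34560 = 1/34560; 3j²(3 4 5; -1 -4 5) = Δ·Π!·Σ² = 14/429  (sign +1)
B: Δ: 2! 4! 6! / 13! → 1/180180; sum: t=0:+1/5760 t=1:−1/288 t=2:+1/288 = 1/5760; 3j²(3 4 5; -1 1 0) = Δ·Π!·Σ² = 1/12012  (sign -1)
I_A²/I_B² = (14/429)/(1/12012) = 392/1

392/1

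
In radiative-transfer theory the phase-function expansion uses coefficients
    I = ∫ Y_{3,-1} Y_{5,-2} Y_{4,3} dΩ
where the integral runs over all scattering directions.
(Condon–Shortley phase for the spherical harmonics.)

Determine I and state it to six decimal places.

-0.171363

Checks pass: Σm=0; 12 even; l₃=4∈[2,8].
(2·3+1)(2·5+1)(2·4+1) = 693
Δ: 4! 2! 6! / 13! → 1/180180
sum: t=1:−1/576 t=2:+1/144 t=3:−1/576 = 1/288
3j²(3 5 4; 0 0 0) = Δ·Π!·Σ² = 20/1001  (sign +1)
sum: t=2:+1/960 t=3:−1/4320 = 7/8640
3j²(3 5 4; -1 -2 3) = Δ·Π!·Σ² = 343/12870  (sign -1)
combine: 4πI² = 693·20/1001·343/12870 = 686/1859
take √, sign -1: I = -0.17136315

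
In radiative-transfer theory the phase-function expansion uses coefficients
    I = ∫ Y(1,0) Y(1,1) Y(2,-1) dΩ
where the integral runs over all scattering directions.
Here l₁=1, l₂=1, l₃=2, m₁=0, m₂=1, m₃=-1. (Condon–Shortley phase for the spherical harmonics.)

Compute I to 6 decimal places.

-0.218510

Checks pass: Σm=0; 4 even; l₃=2∈[0,2].
(2·1+1)(2·1+1)(2·2+1) = 45
Δ: 0! 2! 2! / 5! → 1/30
sum: t=0:+1/1 = 1/1
3j²(1 1 2; 0 0 0) = Δ·Π!·Σ² = 2/15  (sign +1)
sum: t=0:+1/2 = 1/2
3j²(1 1 2; 0 1 -1) = Δ·Π!·Σ² = 1/10  (sign -1)
combine: 4πI² = 45·2/15·1/10 = 3/5
take √, sign -1: I = -0.21850969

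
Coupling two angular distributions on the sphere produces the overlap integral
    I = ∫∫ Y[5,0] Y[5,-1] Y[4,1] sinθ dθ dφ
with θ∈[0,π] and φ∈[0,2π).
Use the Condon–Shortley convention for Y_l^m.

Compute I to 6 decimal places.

-0.053153

Rules hold: Σm=0, L=14 even, 0≤4≤10.
N = 11·11·9 = 1089
Δ = 6!·4!·4!/15! = 1/3153150
Racah Σ t=1..5: t=1:−1/69120 t=2:+1/1728 t=3:−1/576 t=4:+1/1728 t=5:−1/69120 = -7/11520
⇒ 3j(5 5 4; 0 0 0)² = 2/143, sgn -1
Racah Σ t=1..4: t=1:−1/17280 t=2:+1/1152 t=3:−1/864 t=4:+1/6912 = -7/34560
⇒ 3j(5 5 4; 0 -1 1)² = 1/429, sgn +1
4πI² = N·(3j₀)²·(3jₘ)² = 6/169
I = -1·√(0.035503/4π) = -0.05315295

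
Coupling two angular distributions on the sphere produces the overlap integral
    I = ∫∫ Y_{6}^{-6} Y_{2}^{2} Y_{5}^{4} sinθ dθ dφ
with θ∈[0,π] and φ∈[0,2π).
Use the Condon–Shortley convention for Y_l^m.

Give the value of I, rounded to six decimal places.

0.000000

L=13 odd ⇒ parity kills the (l;000) factor ⇒ I = 0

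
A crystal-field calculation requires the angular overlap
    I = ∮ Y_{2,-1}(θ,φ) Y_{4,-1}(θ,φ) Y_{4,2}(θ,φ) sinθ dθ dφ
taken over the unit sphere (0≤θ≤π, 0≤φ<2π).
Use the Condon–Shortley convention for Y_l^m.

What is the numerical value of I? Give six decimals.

0.127700

Checks pass: Σm=0; 10 even; l₃=4∈[2,6].
(2·2+1)(2·4+1)(2·4+1) = 405
Δ: 2! 2! 6! / 11! → 1/13860
sum: t=0:+1/192 t=1:−1/36 t=2:+1/192 = -5/288
3j²(2 4 4; 0 0 0) = Δ·Π!·Σ² = 20/693  (sign -1)
sum: t=1:−1/96 t=2:+1/240 = -1/160
3j²(2 4 4; -1 -1 2) = Δ·Π!·Σ² = 27/1540  (sign -1)
combine: 4πI² = 405·20/693·27/1540 = 1215/5929
take √, sign +1: I = 0.12770047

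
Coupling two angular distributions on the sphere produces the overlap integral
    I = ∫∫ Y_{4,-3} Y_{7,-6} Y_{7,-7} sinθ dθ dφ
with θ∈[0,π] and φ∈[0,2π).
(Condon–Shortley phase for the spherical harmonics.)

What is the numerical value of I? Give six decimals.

Σmᵢ = -16 ≠ 0, so the φ-integral vanishes; I = 0

0.000000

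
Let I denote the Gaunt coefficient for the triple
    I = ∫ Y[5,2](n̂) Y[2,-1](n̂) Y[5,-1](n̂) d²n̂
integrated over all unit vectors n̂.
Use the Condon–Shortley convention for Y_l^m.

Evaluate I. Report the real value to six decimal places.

0.104819

m-sum 0 ✓  L=12 even ✓  3≤5≤7 ✓
Π(2lᵢ+1) = 11×5×11 = 605
triangle coeff Δ(5,2,5) = 1/38610
Σ_t [0,2]: t=0:+1/2880 t=1:−1/576 t=2:+1/2880 = -1/960
(3j)²=10/429 [(5 2 5; 0 0 0)], sign=+1
Σ_t [0,1]: t=0:+1/1440 t=1:−1/2880 = 1/2880
(3j)²=7/715 [(5 2 5; 2 -1 -1)], sign=+1
⇒ 4πI² = 70/507
I = (+1)√(70/507/(4π)) = 0.10481902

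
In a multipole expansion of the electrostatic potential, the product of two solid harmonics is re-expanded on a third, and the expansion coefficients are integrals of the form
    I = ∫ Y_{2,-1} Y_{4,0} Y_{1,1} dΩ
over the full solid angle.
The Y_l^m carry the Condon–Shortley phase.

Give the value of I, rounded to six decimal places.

triangle: need 2≤l₃≤6, have 1; I=0

0.000000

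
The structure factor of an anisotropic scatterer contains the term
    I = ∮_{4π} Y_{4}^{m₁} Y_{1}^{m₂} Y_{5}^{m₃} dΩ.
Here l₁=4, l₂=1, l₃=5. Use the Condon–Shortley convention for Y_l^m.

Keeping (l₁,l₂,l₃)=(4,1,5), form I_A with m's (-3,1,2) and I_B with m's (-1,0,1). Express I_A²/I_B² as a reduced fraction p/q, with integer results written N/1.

1/8

Shared (l₁,l₂,l₃)=(4,1,5): N and (l;000)² cancel in I_A²/I_B².
A: Δ = 0!·8!·2!/11! = 1/495; Racah Σ t=0..0: t=0:+1/10080 = 1/10080; ⇒ 3j(4 1 5; -3 1 2)² = 1/165, sgn -1
B: Δ = 0!·8!·2!/11! = 1/495; Racah Σ t=0..0: t=0:+1/720 = 1/720; ⇒ 3j(4 1 5; -1 0 1)² = 8/165, sgn +1
I_A²/I_B² = (1/165)/(8/165) = 1/8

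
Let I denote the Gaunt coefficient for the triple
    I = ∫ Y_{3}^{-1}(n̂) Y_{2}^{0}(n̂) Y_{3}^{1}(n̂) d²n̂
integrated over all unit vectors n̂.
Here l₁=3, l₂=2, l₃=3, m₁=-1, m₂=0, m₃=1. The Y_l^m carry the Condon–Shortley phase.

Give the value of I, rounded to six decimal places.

-0.126157

Rules hold: Σm=0, L=8 even, 1≤3≤5.
N = 7·5·7 = 245
Δ = 2!·4!·2!/9! = 1/3780
Racah Σ t=0..2: t=0:+1/24 t=1:−1/4 t=2:+1/24 = -1/6
⇒ 3j(3 2 3; 0 0 0)² = 4/105, sgn +1
Racah Σ t=0..2: t=0:+1/96 t=1:−1/6 t=2:+1/16 = -3/32
⇒ 3j(3 2 3; -1 0 1)² = 3/140, sgn -1
4πI² = N·(3j₀)²·(3jₘ)² = 1/5
I = -1·√(0.2/4π) = -0.12615663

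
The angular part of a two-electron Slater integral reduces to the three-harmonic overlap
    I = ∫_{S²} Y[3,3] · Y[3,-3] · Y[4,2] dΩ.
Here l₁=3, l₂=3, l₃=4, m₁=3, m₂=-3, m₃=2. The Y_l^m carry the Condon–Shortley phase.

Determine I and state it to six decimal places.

Σmᵢ = 2 ≠ 0, so the φ-integral vanishes; I = 0

0.000000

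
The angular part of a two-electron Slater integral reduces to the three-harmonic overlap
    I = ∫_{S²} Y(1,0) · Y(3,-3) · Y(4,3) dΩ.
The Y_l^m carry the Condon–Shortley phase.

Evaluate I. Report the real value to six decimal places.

Rules hold: Σm=0, L=8 even, 2≤4≤4.
N = 3·7·9 = 189
Δ = 0!·2!·6!/9! = 1/252
Racah Σ t=0..0: t=0:+1/36 = 1/36
⇒ 3j(1 3 4; 0 0 0)² = 4/63, sgn +1
Racah Σ t=0..0: t=0:+1/720 = 1/720
⇒ 3j(1 3 4; 0 -3 3)² = 1/36, sgn -1
4πI² = N·(3j₀)²·(3jₘ)² = 1/3
I = -1·√(0.333333/4π) = -0.16286750

-0.162868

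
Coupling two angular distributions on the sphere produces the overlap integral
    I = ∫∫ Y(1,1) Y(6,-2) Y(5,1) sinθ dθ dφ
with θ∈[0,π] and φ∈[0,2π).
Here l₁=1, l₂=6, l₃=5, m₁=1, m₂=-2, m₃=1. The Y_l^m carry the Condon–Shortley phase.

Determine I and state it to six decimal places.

0.216205

Rules hold: Σm=0, L=12 even, 5≤5≤7.
N = 3·13·11 = 429
Δ = 2!·0!·10!/13! = 1/858
Racah Σ t=1..1: t=1:−1/14400 = -1/14400
⇒ 3j(1 6 5; 0 0 0)² = 6/143, sgn +1
Racah Σ t=0..0: t=0:+1/34560 = 1/34560
⇒ 3j(1 6 5; 1 -2 1)² = 14/429, sgn +1
4πI² = N·(3j₀)²·(3jₘ)² = 84/143
I = +1·√(0.587413/4π) = 0.21620548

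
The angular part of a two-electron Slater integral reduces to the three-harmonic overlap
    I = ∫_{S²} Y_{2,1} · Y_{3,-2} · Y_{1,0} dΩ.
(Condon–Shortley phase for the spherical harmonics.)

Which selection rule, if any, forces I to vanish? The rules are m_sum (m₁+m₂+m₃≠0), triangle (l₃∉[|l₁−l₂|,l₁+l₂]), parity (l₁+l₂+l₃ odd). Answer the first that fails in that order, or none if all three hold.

m_sum

azimuthal sum: 1 − 2 + 0 = -1  ✗
1 ≤ 1 ≤ 5 (triangle on l)
L = 2 + 3 + 1 = 6 (even)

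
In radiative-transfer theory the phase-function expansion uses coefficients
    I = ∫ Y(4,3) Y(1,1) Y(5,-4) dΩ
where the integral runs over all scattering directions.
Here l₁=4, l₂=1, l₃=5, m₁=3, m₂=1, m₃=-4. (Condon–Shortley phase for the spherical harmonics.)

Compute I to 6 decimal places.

0.294638

Rules hold: Σm=0, L=10 even, 3≤5≤5.
N = 9·3·11 = 297
Δ = 0!·8!·2!/11! = 1/495
Racah Σ t=0..0: t=0:+1/576 = 1/576
⇒ 3j(4 1 5; 0 0 0)² = 5/99, sgn -1
Racah Σ t=0..0: t=0:+1/10080 = 1/10080
⇒ 3j(4 1 5; 3 1 -4)² = 4/55, sgn -1
4πI² = N·(3j₀)²·(3jₘ)² = 12/11
I = +1·√(1.09091/4π) = 0.29463840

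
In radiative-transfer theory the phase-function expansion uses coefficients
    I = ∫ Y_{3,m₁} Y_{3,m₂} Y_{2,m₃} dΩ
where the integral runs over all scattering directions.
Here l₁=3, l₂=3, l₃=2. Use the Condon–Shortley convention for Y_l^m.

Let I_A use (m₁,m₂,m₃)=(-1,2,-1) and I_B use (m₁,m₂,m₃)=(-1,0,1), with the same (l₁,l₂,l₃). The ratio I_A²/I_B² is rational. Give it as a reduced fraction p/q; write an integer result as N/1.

l's match ⇒ only the (l;m) 3-j factors differ between A and B.
A: triangle coeff Δ(3,3,2) = 1/3780; Σ_t [3,4]: t=3:−1/12 t=4:+1/48 = -1/16; (3j)²=1/28 [(3 3 2; -1 2 -1)], sign=+1
B: triangle coeff Δ(3,3,2) = 1/3780; Σ_t [2,3]: t=2:+1/8 t=3:−1/12 = 1/24; (3j)²=1/210 [(3 3 2; -1 0 1)], sign=-1
I_A²/I_B² = (1/28)/(1/210) = 15/2

15/2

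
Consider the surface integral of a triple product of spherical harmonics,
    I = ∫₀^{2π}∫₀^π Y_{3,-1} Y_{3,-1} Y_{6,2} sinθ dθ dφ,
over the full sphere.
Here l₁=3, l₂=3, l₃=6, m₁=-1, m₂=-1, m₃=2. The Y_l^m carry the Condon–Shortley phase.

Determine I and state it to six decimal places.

0.242943

Rules hold: Σm=0, L=12 even, 0≤6≤6.
N = 7·7·13 = 637
Δ = 0!·6!·6!/13! = 1/12012
Racah Σ t=0..0: t=0:+1/1296 = 1/1296
⇒ 3j(3 3 6; 0 0 0)² = 100/3003, sgn +1
Racah Σ t=0..0: t=0:+1/2304 = 1/2304
⇒ 3j(3 3 6; -1 -1 2)² = 5/143, sgn +1
4πI² = N·(3j₀)²·(3jₘ)² = 3500/4719
I = +1·√(0.741683/4π) = 0.24294284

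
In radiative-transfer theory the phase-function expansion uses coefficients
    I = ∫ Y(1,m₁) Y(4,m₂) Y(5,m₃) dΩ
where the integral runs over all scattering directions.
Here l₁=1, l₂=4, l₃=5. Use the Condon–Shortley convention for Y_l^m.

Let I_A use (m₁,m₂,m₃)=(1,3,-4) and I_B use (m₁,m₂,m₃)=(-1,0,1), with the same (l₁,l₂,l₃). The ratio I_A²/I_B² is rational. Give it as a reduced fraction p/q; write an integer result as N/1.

Same 1,4,5: normalisation and zero-m 3j drop out of the ratio.
A: Δ: 0! 2! 8! / 11! → 1/495; sum: t=0:+1/10080 = 1/10080; 3j²(1 4 5; 1 3 -4) = Δ·Π!·Σ² = 4/55  (sign -1)
B: Δ: 0! 2! 8! / 11! → 1/495; sum: t=0:+1/1152 = 1/1152; 3j²(1 4 5; -1 0 1) = Δ·Π!·Σ² = 1/33  (sign +1)
I_A²/I_B² = (4/55)/(1/33) = 12/5

12/5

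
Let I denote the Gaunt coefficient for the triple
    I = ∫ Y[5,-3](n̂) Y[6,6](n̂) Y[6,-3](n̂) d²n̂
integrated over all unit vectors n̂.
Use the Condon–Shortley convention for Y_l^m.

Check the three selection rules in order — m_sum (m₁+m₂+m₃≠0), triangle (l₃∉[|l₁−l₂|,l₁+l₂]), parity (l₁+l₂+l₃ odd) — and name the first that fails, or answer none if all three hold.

parity

azimuthal sum: -3 + 6 − 3 = 0  ✓
1 ≤ 6 ≤ 11 (triangle on l)  ✓
L = 5 + 6 + 6 = 17 (odd)  ✗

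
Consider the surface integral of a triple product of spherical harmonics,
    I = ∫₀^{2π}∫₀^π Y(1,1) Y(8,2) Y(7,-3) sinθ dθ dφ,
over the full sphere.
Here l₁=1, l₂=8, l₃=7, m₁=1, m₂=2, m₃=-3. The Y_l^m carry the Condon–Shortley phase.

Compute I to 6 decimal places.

Rules hold: Σm=0, L=16 even, 7≤7≤9.
N = 3·17·15 = 765
Δ = 2!·0!·14!/17! = 1/2040
Racah Σ t=1..1: t=1:−1/25401600 = -1/25401600
⇒ 3j(1 8 7; 0 0 0)² = 8/255, sgn +1
Racah Σ t=0..0: t=0:+1/174182400 = 1/174182400
⇒ 3j(1 8 7; 1 2 -3)² = 1/136, sgn +1
4πI² = N·(3j₀)²·(3jₘ)² = 3/17
I = +1·√(0.176471/4π) = 0.11850352

0.118504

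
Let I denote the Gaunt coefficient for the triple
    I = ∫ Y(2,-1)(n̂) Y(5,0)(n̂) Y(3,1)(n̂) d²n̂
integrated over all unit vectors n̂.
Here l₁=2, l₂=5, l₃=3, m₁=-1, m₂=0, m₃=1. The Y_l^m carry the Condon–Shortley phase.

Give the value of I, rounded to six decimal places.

Rules hold: Σm=0, L=10 even, 3≤3≤7.
N = 5·11·7 = 385
Δ = 4!·0!·6!/11! = 1/2310
Racah Σ t=2..2: t=2:+1/144 = 1/144
⇒ 3j(2 5 3; 0 0 0)² = 10/231, sgn -1
Racah Σ t=3..3: t=3:−1/288 = -1/288
⇒ 3j(2 5 3; -1 0 1)² = 5/231, sgn -1
4πI² = N·(3j₀)²·(3jₘ)² = 250/693
I = +1·√(0.36075/4π) = 0.16943318

0.169433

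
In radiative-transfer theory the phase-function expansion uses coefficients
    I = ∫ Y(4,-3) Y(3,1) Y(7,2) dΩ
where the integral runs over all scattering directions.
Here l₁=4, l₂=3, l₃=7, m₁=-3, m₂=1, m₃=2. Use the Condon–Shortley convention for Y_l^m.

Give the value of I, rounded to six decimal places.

Rules hold: Σm=0, L=14 even, 1≤7≤7.
N = 9·7·15 = 945
Δ = 0!·8!·6!/15! = 1/45045
Racah Σ t=0..0: t=0:+1/20736 = 1/20736
⇒ 3j(4 3 7; 0 0 0)² = 35/1287, sgn -1
Racah Σ t=0..0: t=0:+1/241920 = 1/241920
⇒ 3j(4 3 7; -3 1 2)² = 4/1001, sgn -1
4πI² = N·(3j₀)²·(3jₘ)² = 2100/20449
I = +1·√(0.102695/4π) = 0.09040005

0.090400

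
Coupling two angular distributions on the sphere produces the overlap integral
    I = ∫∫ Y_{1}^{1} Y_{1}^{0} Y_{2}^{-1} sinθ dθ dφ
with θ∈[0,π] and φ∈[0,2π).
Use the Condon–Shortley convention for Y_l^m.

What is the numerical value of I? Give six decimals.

-0.218510

m-sum 0 ✓  L=4 even ✓  0≤2≤2 ✓
Π(2lᵢ+1) = 3×3×5 = 45
triangle coeff Δ(1,1,2) = 1/30
Σ_t [0,0]: t=0:+1/1 = 1/1
(3j)²=2/15 [(1 1 2; 0 0 0)], sign=+1
Σ_t [0,0]: t=0:+1/2 = 1/2
(3j)²=1/10 [(1 1 2; 1 0 -1)], sign=-1
⇒ 4πI² = 3/5
I = (-1)√(3/5/(4π)) = -0.21850969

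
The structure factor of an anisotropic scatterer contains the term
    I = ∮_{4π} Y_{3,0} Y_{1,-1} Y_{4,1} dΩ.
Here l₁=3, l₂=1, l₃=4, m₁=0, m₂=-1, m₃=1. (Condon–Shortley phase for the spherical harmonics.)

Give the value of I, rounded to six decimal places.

-0.194664

Rules hold: Σm=0, L=8 even, 2≤4≤4.
N = 7·3·9 = 189
Δ = 0!·6!·2!/9! = 1/252
Racah Σ t=0..0: t=0:+1/36 = 1/36
⇒ 3j(3 1 4; 0 0 0)² = 4/63, sgn +1
Racah Σ t=0..0: t=0:+1/72 = 1/72
⇒ 3j(3 1 4; 0 -1 1)² = 5/126, sgn -1
4πI² = N·(3j₀)²·(3jₘ)² = 10/21
I = -1·√(0.47619/4π) = -0.19466390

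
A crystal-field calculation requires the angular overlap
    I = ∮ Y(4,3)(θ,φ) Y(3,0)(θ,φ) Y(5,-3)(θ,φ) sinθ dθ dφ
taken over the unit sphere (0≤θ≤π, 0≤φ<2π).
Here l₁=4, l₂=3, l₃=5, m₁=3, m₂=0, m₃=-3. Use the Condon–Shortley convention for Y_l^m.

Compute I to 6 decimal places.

0.103862

Rules hold: Σm=0, L=12 even, 1≤5≤7.
N = 9·7·11 = 693
Δ = 2!·6!·4!/13! = 1/180180
Racah Σ t=0..2: t=0:+1/576 t=1:−1/144 t=2:+1/576 = -1/288
⇒ 3j(4 3 5; 0 0 0)² = 20/1001, sgn +1
Racah Σ t=0..1: t=0:+1/1440 t=1:−1/2880 = 1/2880
⇒ 3j(4 3 5; 3 0 -3)² = 7/715, sgn +1
4πI² = N·(3j₀)²·(3jₘ)² = 252/1859
I = +1·√(0.135557/4π) = 0.10386175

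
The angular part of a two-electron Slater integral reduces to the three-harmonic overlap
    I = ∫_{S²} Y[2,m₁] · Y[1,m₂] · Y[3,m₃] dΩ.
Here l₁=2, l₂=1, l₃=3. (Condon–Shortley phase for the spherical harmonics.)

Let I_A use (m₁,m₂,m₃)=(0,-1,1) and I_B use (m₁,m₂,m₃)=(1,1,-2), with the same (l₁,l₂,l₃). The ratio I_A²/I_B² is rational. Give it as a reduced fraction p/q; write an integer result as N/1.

3/5

Shared (l₁,l₂,l₃)=(2,1,3): N and (l;000)² cancel in I_A²/I_B².
A: Δ = 0!·4!·2!/7! = 1/105; Racah Σ t=0..0: t=0:+1/8 = 1/8; ⇒ 3j(2 1 3; 0 -1 1)² = 2/35, sgn +1
B: Δ = 0!·4!·2!/7! = 1/105; Racah Σ t=0..0: t=0:+1/12 = 1/12; ⇒ 3j(2 1 3; 1 1 -2)² = 2/21, sgn -1
I_A²/I_B² = (2/35)/(2/21) = 3/5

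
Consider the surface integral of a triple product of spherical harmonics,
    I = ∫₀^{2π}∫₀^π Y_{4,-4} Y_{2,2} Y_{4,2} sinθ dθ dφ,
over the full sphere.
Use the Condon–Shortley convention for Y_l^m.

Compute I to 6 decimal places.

-0.106180

Checks pass: Σm=0; 10 even; l₃=4∈[2,6].
(2·4+1)(2·2+1)(2·4+1) = 405
Δ: 2! 6! 2! / 11! → 1/13860
sum: t=0:+1/192 t=1:−1/36 t=2:+1/192 = -5/288
3j²(4 2 4; 0 0 0) = Δ·Π!·Σ² = 20/693  (sign -1)
sum: t=2:+1/2880 = 1/2880
3j²(4 2 4; -4 2 2) = Δ·Π!·Σ² = 2/165  (sign +1)
combine: 4πI² = 405·20/693·2/165 = 120/847
take √, sign -1: I = -0.10618031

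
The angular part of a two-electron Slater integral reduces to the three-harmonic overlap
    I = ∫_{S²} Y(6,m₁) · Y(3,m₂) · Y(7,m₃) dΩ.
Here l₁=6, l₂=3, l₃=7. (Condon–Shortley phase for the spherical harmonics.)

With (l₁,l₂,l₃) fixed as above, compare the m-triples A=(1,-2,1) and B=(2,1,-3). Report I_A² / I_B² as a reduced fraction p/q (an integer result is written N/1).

Same 6,3,7: normalisation and zero-m 3j drop out of the ratio.
A: Δ: 2! 10! 4! / 17! → 1/2042040; sum: t=0:+1/172800 t=1:−1/414720 = 7/2073600; 3j²(6 3 7; 1 -2 1) = Δ·Π!·Σ² = 343/29172  (sign +1)
B: Δ: 2! 10! 4! / 17! → 1/2042040; sum: t=0:+1/829440 t=1:−1/181440 t=2:+1/645120 = -1/362880; 3j²(6 3 7; 2 1 -3) = Δ·Π!·Σ² = 256/17017  (sign -1)
I_A²/I_B² = (343/29172)/(256/17017) = 2401/3072

2401/3072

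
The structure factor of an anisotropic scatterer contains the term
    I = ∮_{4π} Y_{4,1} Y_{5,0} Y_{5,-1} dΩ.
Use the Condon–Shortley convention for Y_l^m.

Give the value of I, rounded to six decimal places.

Checks pass: Σm=0; 14 even; l₃=5∈[1,9].
(2·4+1)(2·5+1)(2·5+1) = 1089
Δ: 4! 4! 6! / 15! → 1/3153150
sum: t=0:+1/69120 t=1:−1/1728 t=2:+1/576 t=3:−1/1728 t=4:+1/69120 = 7/11520
3j²(4 5 5; 0 0 0) = Δ·Π!·Σ² = 2/143  (sign -1)
sum: t=0:+1/17280 t=1:−1/1152 t=2:+1/864 t=3:−1/6912 = 7/34560
3j²(4 5 5; 1 0 -1) = Δ·Π!·Σ² = 1/429  (sign +1)
combine: 4πI² = 1089·2/143·1/429 = 6/169
take √, sign -1: I = -0.05315295

-0.053153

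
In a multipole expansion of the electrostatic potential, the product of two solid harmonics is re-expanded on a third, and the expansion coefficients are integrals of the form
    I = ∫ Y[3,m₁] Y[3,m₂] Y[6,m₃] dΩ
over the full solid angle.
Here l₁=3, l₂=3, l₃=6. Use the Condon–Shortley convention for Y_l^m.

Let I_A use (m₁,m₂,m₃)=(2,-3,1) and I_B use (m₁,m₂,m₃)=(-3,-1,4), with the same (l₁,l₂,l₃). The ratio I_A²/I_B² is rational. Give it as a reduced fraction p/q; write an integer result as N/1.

1/30

l's match ⇒ only the (l;m) 3-j factors differ between A and B.
A: triangle coeff Δ(3,3,6) = 1/12012; Σ_t [0,0]: t=0:+1/86400 = 1/86400; (3j)²=1/1716 [(3 3 6; 2 -3 1)], sign=-1
B: triangle coeff Δ(3,3,6) = 1/12012; Σ_t [0,0]: t=0:+1/34560 = 1/34560; (3j)²=5/286 [(3 3 6; -3 -1 4)], sign=+1
I_A²/I_B² = (1/1716)/(5/286) = 1/30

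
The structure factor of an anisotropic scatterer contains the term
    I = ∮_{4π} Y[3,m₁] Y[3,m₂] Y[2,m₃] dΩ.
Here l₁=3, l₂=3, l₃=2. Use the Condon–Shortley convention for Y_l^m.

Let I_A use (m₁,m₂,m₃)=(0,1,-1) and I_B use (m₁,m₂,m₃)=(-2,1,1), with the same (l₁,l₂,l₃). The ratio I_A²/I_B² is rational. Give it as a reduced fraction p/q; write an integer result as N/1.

l's match ⇒ only the (l;m) 3-j factors differ between A and B.
A: triangle coeff Δ(3,3,2) = 1/3780; Σ_t [2,3]: t=2:+1/8 t=3:−1/12 = 1/24; (3j)²=1/210 [(3 3 2; 0 1 -1)], sign=-1
B: triangle coeff Δ(3,3,2) = 1/3780; Σ_t [3,4]: t=3:−1/12 t=4:+1/48 = -1/16; (3j)²=1/28 [(3 3 2; -2 1 1)], sign=+1
I_A²/I_B² = (1/210)/(1/28) = 2/15

2/15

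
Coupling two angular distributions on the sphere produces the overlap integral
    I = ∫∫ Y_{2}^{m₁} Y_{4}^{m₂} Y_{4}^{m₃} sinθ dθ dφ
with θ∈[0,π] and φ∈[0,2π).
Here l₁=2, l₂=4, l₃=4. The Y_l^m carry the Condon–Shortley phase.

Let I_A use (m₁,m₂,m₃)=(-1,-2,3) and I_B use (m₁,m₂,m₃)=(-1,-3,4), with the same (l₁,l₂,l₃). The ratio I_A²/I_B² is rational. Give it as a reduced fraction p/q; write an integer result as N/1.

l's match ⇒ only the (l;m) 3-j factors differ between A and B.
A: triangle coeff Δ(2,4,4) = 1/13860; Σ_t [1,2]: t=1:−1/240 t=2:+1/1440 = -1/288; (3j)²=5/132 [(2 4 4; -1 -2 3)], sign=+1
B: triangle coeff Δ(2,4,4) = 1/13860; Σ_t [1,1]: t=1:−1/1440 = -1/1440; (3j)²=7/165 [(2 4 4; -1 -3 4)], sign=-1
I_A²/I_B² = (5/132)/(7/165) = 25/28

25/28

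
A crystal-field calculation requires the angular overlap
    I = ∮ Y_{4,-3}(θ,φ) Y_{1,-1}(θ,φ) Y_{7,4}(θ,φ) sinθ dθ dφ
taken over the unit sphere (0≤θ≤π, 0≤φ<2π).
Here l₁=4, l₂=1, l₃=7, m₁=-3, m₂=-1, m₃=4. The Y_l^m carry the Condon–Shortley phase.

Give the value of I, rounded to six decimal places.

0.000000

triangle: need 3≤l₃≤5, have 7; I=0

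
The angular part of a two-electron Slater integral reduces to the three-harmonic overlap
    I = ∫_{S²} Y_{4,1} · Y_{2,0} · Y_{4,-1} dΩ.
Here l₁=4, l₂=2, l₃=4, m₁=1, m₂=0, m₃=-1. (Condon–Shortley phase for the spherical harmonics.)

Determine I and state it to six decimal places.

-0.139264

Rules hold: Σm=0, L=10 even, 2≤4≤6.
N = 9·5·9 = 405
Δ = 2!·6!·2!/11! = 1/13860
Racah Σ t=0..2: t=0:+1/192 t=1:−1/36 t=2:+1/192 = -5/288
⇒ 3j(4 2 4; 0 0 0)² = 20/693, sgn -1
Racah Σ t=0..2: t=0:+1/144 t=1:−1/48 t=2:+1/480 = -17/1440
⇒ 3j(4 2 4; 1 0 -1)² = 289/13860, sgn +1
4πI² = N·(3j₀)²·(3jₘ)² = 1445/5929
I = -1·√(0.243717/4π) = -0.13926381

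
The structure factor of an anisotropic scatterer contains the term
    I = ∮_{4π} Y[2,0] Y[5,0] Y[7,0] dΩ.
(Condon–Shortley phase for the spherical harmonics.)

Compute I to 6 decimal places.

Checks pass: Σm=0; 14 even; l₃=7∈[3,7].
(2·2+1)(2·5+1)(2·7+1) = 825
Δ: 0! 4! 10! / 15! → 1/15015
sum: t=0:+1/57600 = 1/57600
3j²(2 5 7; 0 0 0) = Δ·Π!·Σ² = 21/715  (sign -1)
(m-triple is (0,0,0) — same symbol as above.)
combine: 4πI² = 825·21/715·21/715 = 1323/1859
take √, sign +1: I = 0.23797717

0.237977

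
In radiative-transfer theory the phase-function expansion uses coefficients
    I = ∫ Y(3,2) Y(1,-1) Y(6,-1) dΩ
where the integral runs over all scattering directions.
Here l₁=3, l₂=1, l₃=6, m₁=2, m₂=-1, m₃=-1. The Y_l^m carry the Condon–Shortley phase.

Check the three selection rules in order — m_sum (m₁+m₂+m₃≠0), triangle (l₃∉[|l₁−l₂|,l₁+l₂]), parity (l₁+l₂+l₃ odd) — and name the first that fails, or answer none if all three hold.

m₁+m₂+m₃ = 2 − 1 − 1 = 0  ✓
triangle: |3−1|=2 ≤ l₃=6 ≤ 3+1=4  ✗
parity: l₁+l₂+l₃ = 10 is even

triangle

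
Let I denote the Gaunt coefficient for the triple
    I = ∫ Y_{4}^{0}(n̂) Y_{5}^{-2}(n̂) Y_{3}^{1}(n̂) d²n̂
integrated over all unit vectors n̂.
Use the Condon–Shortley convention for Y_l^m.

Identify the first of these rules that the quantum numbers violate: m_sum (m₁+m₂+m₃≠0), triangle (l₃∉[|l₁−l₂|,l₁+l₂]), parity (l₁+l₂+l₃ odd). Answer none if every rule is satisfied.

azimuthal sum: 0 − 2 + 1 = -1  ✗
1 ≤ 3 ≤ 9 (triangle on l)
L = 4 + 5 + 3 = 12 (even)

m_sum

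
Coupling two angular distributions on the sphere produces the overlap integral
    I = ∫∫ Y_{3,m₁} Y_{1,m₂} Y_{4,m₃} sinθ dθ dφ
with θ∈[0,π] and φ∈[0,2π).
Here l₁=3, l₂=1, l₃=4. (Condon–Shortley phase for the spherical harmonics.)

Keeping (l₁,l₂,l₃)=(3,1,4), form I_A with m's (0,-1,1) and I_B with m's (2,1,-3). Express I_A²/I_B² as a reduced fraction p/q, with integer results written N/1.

10/21

Shared (l₁,l₂,l₃)=(3,1,4): N and (l;000)² cancel in I_A²/I_B².
A: Δ = 0!·6!·2!/9! = 1/252; Racah Σ t=0..0: t=0:+1/72 = 1/72; ⇒ 3j(3 1 4; 0 -1 1)² = 5/126, sgn -1
B: Δ = 0!·6!·2!/9! = 1/252; Racah Σ t=0..0: t=0:+1/240 = 1/240; ⇒ 3j(3 1 4; 2 1 -3)² = 1/12, sgn -1
I_A²/I_B² = (5/126)/(1/12) = 10/21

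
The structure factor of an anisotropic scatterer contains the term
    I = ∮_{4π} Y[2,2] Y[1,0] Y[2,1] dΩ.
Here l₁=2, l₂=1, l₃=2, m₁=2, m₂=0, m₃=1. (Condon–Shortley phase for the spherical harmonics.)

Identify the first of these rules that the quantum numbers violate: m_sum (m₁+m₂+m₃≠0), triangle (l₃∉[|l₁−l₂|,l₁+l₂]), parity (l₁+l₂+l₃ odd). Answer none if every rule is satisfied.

m_sum

azimuthal sum: 2 + 0 + 1 = 3  ✗
1 ≤ 2 ≤ 3 (triangle on l)
L = 2 + 1 + 2 = 5 (odd)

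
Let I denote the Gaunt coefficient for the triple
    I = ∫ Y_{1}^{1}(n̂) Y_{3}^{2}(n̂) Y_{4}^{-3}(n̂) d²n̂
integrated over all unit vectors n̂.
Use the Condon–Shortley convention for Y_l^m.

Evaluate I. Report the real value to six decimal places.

m-sum 0 ✓  L=8 even ✓  2≤4≤4 ✓
Π(2lᵢ+1) = 3×7×9 = 189
triangle coeff Δ(1,3,4) = 1/252
Σ_t [0,0]: t=0:+1/36 = 1/36
(3j)²=4/63 [(1 3 4; 0 0 0)], sign=+1
Σ_t [0,0]: t=0:+1/240 = 1/240
(3j)²=1/12 [(1 3 4; 1 2 -3)], sign=-1
⇒ 4πI² = 1/1
I = (-1)√(1/1/(4π)) = -0.28209479

-0.282095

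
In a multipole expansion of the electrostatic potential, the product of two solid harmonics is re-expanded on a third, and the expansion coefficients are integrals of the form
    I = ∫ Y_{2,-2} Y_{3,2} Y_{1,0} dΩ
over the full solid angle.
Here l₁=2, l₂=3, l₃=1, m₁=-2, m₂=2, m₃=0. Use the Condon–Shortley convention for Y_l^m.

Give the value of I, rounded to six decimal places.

0.184674

Checks pass: Σm=0; 6 even; l₃=1∈[1,5].
(2·2+1)(2·3+1)(2·1+1) = 105
Δ: 4! 0! 2! / 7! → 1/105
sum: t=2:+1/4 = 1/4
3j²(2 3 1; 0 0 0) = Δ·Π!·Σ² = 3/35  (sign -1)
sum: t=4:+1/24 = 1/24
3j²(2 3 1; -2 2 0) = Δ·Π!·Σ² = 1/21  (sign -1)
combine: 4πI² = 105·3/35·1/21 = 3/7
take √, sign +1: I = 0.18467439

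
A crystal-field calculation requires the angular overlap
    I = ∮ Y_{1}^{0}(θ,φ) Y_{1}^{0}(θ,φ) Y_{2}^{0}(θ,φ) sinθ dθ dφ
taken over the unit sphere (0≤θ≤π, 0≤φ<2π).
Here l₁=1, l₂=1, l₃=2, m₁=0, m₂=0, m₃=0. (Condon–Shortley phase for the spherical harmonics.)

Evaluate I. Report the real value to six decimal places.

m-sum 0 ✓  L=4 even ✓  0≤2≤2 ✓
Π(2lᵢ+1) = 3×3×5 = 45
triangle coeff Δ(1,1,2) = 1/30
Σ_t [0,0]: t=0:+1/1 = 1/1
(3j)²=2/15 [(1 1 2; 0 0 0)], sign=+1
(m-triple is (0,0,0) — same symbol as above.)
⇒ 4πI² = 4/5
I = (+1)√(4/5/(4π)) = 0.25231325

0.252313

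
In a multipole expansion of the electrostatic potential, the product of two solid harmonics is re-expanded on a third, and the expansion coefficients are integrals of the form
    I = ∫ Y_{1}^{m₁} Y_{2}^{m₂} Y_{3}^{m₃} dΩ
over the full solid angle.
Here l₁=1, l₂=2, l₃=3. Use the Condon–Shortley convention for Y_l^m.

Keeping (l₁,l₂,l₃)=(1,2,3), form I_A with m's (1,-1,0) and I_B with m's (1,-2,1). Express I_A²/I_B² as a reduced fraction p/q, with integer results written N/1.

Shared (l₁,l₂,l₃)=(1,2,3): N and (l;000)² cancel in I_A²/I_B².
A: Δ = 0!·2!·4!/7! = 1/105; Racah Σ t=0..0: t=0:+1/12 = 1/12; ⇒ 3j(1 2 3; 1 -1 0)² = 1/35, sgn -1
B: Δ = 0!·2!·4!/7! = 1/105; Racah Σ t=0..0: t=0:+1/48 = 1/48; ⇒ 3j(1 2 3; 1 -2 1)² = 1/105, sgn +1
I_A²/I_B² = (1/35)/(1/105) = 3/1

3/1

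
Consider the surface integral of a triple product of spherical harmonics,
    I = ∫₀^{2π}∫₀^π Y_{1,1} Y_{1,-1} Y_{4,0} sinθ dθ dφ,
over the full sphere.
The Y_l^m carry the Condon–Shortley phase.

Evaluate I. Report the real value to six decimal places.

l₃=4 ∉ [0,2] — triangle fails ⇒ I = 0

0.000000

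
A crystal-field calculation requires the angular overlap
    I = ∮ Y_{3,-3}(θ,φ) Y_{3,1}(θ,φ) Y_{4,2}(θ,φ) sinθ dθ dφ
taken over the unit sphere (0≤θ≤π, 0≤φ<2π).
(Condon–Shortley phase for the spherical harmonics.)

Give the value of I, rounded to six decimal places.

m-sum 0 ✓  L=10 even ✓  0≤4≤6 ✓
Π(2lᵢ+1) = 7×7×9 = 441
triangle coeff Δ(3,3,4) = 1/34650
Σ_t [0,2]: t=0:+1/72 t=1:−1/16 t=2:+1/72 = -5/144
(3j)²=2/77 [(3 3 4; 0 0 0)], sign=-1
Σ_t [2,2]: t=2:+1/192 = 1/192
(3j)²=3/77 [(3 3 4; -3 1 2)], sign=+1
⇒ 4πI² = 54/121
I = (-1)√(54/121/(4π)) = -0.18845135

-0.188451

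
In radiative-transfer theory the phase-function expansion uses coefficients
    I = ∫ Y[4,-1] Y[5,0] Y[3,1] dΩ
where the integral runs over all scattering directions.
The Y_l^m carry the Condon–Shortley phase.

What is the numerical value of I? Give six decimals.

-0.009577

Rules hold: Σm=0, L=12 even, 1≤3≤9.
N = 9·11·7 = 693
Δ = 6!·2!·4!/13! = 1/180180
Racah Σ t=2..4: t=2:+1/576 t=3:−1/144 t=4:+1/576 = -1/288
⇒ 3j(4 5 3; 0 0 0)² = 20/1001, sgn +1
Racah Σ t=3..5: t=3:−1/288 t=4:+1/288 t=5:−1/5760 = -1/5760
⇒ 3j(4 5 3; -1 0 1)² = 1/12012, sgn -1
4πI² = N·(3j₀)²·(3jₘ)² = 15/13013
I = -1·√(0.00115269/4π) = -0.00957750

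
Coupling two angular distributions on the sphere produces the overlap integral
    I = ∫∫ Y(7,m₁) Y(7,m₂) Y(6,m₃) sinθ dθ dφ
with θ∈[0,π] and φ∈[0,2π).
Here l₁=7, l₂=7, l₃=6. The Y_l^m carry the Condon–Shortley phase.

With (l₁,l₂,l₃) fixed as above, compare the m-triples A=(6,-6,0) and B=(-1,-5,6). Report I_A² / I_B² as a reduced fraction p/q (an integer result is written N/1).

Shared (l₁,l₂,l₃)=(7,7,6): N and (l;000)² cancel in I_A²/I_B².
A: Δ = 8!·6!·6!/21! = 1/2444321880; Racah Σ t=0..1: t=0:+1/580608000 t=1:−1/2612736000 = 1/746496000; ⇒ 3j(7 7 6; 6 -6 0)² = 143/9690, sgn +1
B: Δ = 8!·6!·6!/21! = 1/2444321880; Racah Σ t=2..2: t=2:+1/746496000 = 1/746496000; ⇒ 3j(7 7 6; -1 -5 6)² = 616/62985, sgn +1
I_A²/I_B² = (143/9690)/(616/62985) = 169/112

169/112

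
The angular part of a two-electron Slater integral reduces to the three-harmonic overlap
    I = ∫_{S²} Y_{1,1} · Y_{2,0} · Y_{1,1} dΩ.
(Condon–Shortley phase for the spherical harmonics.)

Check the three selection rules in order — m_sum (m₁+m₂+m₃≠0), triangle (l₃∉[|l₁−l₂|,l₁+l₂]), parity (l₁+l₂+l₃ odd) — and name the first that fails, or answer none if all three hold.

azimuthal sum: 1 + 0 + 1 = 2  ✗
1 ≤ 1 ≤ 3 (triangle on l)
L = 1 + 2 + 1 = 4 (even)

m_sum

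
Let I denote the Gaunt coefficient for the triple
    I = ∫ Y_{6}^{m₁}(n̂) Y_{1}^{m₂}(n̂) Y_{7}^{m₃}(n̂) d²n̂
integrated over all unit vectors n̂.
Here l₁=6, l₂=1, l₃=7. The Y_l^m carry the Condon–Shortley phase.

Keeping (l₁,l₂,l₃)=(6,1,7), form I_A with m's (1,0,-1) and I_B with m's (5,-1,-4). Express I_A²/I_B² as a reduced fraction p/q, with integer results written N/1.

16/1

Shared (l₁,l₂,l₃)=(6,1,7): N and (l;000)² cancel in I_A²/I_B².
A: Δ = 0!·12!·2!/15! = 1/1365; Racah Σ t=0..0: t=0:+1/604800 = 1/604800; ⇒ 3j(6 1 7; 1 0 -1)² = 16/455, sgn +1
B: Δ = 0!·12!·2!/15! = 1/1365; Racah Σ t=0..0: t=0:+1/79833600 = 1/79833600; ⇒ 3j(6 1 7; 5 -1 -4)² = 1/455, sgn -1
I_A²/I_B² = (16/455)/(1/455) = 16/1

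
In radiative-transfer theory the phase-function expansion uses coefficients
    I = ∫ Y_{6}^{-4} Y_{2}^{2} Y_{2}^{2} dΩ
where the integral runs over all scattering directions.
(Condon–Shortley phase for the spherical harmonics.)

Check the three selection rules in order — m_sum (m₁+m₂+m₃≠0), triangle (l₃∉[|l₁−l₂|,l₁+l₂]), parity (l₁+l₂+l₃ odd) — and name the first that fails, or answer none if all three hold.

triangle

Σmᵢ = 0  ✓
l₃∈[|l₁−l₂|,l₁+l₂]=[4,8], have l₃=2  ✗
Σlᵢ = 10 ⇒ even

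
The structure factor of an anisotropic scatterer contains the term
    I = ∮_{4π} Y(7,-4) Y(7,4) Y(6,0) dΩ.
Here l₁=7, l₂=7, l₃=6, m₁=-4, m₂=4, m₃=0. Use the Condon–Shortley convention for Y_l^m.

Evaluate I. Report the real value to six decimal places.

Rules hold: Σm=0, L=20 even, 0≤6≤14.
N = 15·15·13 = 2925
Δ = 8!·6!·6!/21! = 1/2444321880
Racah Σ t=1..7: t=1:−1/2612736000 t=2:+1/20736000 t=3:−1/1658880 t=4:+1/746496 t=5:−1/1658880 t=6:+1/20736000 t=7:−1/2612736000 = 1/4354560
⇒ 3j(7 7 6; 0 0 0)² = 1000/138567, sgn +1
Racah Σ t=5..8: t=5:−1/373248000 t=6:+1/20736000 t=7:−1/11612160 t=8:+1/52254720 = -1/46656000
⇒ 3j(7 7 6; -4 4 0)² = 352/62985, sgn -1
4πI² = N·(3j₀)²·(3jₘ)² = 160000/1356277
I = -1·√(0.11797/4π) = -0.09689042

-0.096890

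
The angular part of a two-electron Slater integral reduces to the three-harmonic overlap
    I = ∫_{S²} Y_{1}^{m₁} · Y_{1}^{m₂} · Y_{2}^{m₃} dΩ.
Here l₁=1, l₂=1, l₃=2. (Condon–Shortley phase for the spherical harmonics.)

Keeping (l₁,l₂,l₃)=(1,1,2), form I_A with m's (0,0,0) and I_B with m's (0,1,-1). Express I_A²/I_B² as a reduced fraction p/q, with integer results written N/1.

4/3

Shared (l₁,l₂,l₃)=(1,1,2): N and (l;000)² cancel in I_A²/I_B².
A: Δ = 0!·2!·2!/5! = 1/30; Racah Σ t=0..0: t=0:+1/1 = 1/1; ⇒ 3j(1 1 2; 0 0 0)² = 2/15, sgn +1
B: Δ = 0!·2!·2!/5! = 1/30; Racah Σ t=0..0: t=0:+1/2 = 1/2; ⇒ 3j(1 1 2; 0 1 -1)² = 1/10, sgn -1
I_A²/I_B² = (2/15)/(1/10) = 4/3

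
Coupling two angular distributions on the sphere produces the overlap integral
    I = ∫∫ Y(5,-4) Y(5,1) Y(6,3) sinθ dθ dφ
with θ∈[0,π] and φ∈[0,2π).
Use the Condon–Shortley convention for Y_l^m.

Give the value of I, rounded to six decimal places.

Checks pass: Σm=0; 16 even; l₃=6∈[0,10].
(2·5+1)(2·5+1)(2·6+1) = 1573
Δ: 4! 6! 6! / 17! → 1/28588560
sum: t=0:+1/345600 t=1:−1/13824 t=2:+1/5184 t=3:−1/13824 t=4:+1/345600 = 7/129600
3j²(5 5 6; 0 0 0) = Δ·Π!·Σ² = 80/7293  (sign +1)
sum: t=3:−1/155520 t=4:+1/138240 = 1/1244160
3j²(5 5 6; -4 1 3) = Δ·Π!·Σ² = 3/9724  (sign -1)
combine: 4πI² = 1573·80/7293·3/9724 = 20/3757
take √, sign -1: I = -0.02058209

-0.020582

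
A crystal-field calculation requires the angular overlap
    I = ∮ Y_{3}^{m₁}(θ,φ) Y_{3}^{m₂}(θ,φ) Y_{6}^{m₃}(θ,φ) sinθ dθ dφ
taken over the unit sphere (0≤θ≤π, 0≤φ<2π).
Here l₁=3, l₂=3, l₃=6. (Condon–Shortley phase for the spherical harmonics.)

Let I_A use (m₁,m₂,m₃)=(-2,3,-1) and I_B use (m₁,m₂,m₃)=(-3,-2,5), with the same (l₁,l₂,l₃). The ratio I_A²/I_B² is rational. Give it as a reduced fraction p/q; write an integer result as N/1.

Same 3,3,6: normalisation and zero-m 3j drop out of the ratio.
A: Δ: 0! 6! 6! / 13! → 1/12012; sum: t=0:+1/86400 = 1/86400; 3j²(3 3 6; -2 3 -1) = Δ·Π!·Σ² = 1/1716  (sign -1)
B: Δ: 0! 6! 6! / 13! → 1/12012; sum: t=0:+1/86400 = 1/86400; 3j²(3 3 6; -3 -2 5) = Δ·Π!·Σ² = 1/26  (sign -1)
I_A²/I_B² = (1/1716)/(1/26) = 1/66

1/66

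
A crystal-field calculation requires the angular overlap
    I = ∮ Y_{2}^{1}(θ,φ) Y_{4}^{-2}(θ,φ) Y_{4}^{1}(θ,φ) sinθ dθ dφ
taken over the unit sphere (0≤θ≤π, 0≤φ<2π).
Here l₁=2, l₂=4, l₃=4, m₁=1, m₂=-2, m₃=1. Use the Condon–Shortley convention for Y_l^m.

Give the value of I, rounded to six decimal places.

m-sum 0 ✓  L=10 even ✓  2≤4≤6 ✓
Π(2lᵢ+1) = 5×9×9 = 405
triangle coeff Δ(2,4,4) = 1/13860
Σ_t [0,2]: t=0:+1/192 t=1:−1/36 t=2:+1/192 = -5/288
(3j)²=20/693 [(2 4 4; 0 0 0)], sign=-1
Σ_t [0,1]: t=0:+1/96 t=1:−1/240 = 1/160
(3j)²=27/1540 [(2 4 4; 1 -2 1)], sign=-1
⇒ 4πI² = 1215/5929
I = (+1)√(1215/5929/(4π)) = 0.12770047

0.127700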